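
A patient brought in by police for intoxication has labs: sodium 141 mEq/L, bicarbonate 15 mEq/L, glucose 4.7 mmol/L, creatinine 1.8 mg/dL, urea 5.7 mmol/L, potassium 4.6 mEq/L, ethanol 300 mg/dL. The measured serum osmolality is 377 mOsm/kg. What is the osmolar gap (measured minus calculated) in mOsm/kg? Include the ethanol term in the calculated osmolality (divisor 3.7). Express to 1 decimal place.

Calculated osmolality = 2·Na + glucose + urea + ethanol/3.7
= 2·141 + 4.7 + 5.7 + 300/3.7
= 282 + 4.70 + 5.70 + 81.08
= 373.48 mOsm/kg ≈ 373.5 mOsm/kg
Osmolar gap = measured − calculated = 377 − 373.5 = 3.5 mOsm/kg

3.5 mOsm/kg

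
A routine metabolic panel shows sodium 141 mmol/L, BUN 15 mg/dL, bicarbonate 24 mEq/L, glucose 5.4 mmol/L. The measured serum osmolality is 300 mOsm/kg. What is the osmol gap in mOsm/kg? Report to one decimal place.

7.2 mOsm/kg

Calculated osmolality = 2·Na + glucose + BUN/2.8
= 2·141 + 5.4 + 15/2.8
= 282 + 5.40 + 5.36
= 292.76 mOsm/kg ≈ 292.8 mOsm/kg
Osmolar gap = measured − calculated = 300 − 292.8 = 7.2 mOsm/kg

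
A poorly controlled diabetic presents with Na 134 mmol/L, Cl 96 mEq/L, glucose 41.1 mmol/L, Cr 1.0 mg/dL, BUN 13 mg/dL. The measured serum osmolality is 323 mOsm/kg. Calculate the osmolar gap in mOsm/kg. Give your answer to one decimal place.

Calculated osmolality = 2·Na + glucose + BUN/2.8
= 2·134 + 41.1 + 13/2.8
= 268 + 41.10 + 4.64
= 313.74 mOsm/kg ≈ 313.7 mOsm/kg
Osmolar gap = measured − calculated = 323 − 313.7 = 9.3 mOsm/kg

9.3 mOsm/kg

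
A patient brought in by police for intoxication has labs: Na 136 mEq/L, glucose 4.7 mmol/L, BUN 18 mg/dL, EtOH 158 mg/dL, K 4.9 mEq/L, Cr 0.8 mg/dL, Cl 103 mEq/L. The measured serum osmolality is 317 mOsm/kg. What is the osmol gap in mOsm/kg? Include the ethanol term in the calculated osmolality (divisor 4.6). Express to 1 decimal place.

Calculated osmolality = 2·Na + glucose + BUN/2.8 + ethanol/4.6
= 2·136 + 4.7 + 18/2.8 + 158/4.6
= 272 + 4.70 + 6.43 + 34.35
= 317.48 mOsm/kg ≈ 317.5 mOsm/kg
Osmolar gap = measured − calculated = 317 − 317.5 = -0.5 mOsm/kg

-0.5 mOsm/kg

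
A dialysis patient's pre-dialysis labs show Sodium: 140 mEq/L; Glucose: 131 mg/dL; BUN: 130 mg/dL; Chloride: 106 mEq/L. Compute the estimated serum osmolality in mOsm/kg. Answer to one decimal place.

Calculated osmolality = 2·Na + glucose/18 + BUN/2.8
= 2·140 + 131/18 + 130/2.8
= 280 + 7.28 + 46.43
= 333.71 mOsm/kg

333.7 mOsm/kg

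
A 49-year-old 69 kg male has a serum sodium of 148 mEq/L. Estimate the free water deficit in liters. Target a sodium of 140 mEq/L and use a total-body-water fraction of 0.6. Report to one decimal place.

TBW = 0.6 · 69 = 41.4 L
Free water deficit = TBW · (Na/140 − 1)
= 41.4 · (148/140 − 1)
= 41.4 · 0.0571
= 2.36 L

2.4 L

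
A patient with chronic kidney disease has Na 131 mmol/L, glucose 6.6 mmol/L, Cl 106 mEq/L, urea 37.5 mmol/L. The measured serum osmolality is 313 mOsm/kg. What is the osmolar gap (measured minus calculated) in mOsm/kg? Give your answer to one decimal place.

6.9 mOsm/kg

Calculated osmolality = 2·Na + glucose + urea
= 2·131 + 6.6 + 37.5
= 262 + 6.60 + 37.50
= 306.1 mOsm/kg ≈ 306.1 mOsm/kg
Osmolar gap = measured − calculated = 313 − 306.1 = 6.9 mOsm/kg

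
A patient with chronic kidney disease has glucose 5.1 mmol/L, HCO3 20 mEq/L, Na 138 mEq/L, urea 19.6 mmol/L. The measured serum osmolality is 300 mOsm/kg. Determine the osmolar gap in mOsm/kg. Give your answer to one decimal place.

Calculated osmolality = 2·Na + glucose + urea
= 2·138 + 5.1 + 19.6
= 276 + 5.10 + 19.60
= 300.7 mOsm/kg ≈ 300.7 mOsm/kg
Osmolar gap = measured − calculated = 300 − 300.7 = -0.7 mOsm/kg

-0.7 mOsm/kg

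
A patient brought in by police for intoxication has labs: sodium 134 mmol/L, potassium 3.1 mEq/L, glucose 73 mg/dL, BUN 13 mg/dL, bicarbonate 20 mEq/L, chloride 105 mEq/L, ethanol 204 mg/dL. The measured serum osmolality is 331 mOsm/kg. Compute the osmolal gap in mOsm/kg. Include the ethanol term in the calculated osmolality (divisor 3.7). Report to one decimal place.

Calculated osmolality = 2·Na + glucose/18 + BUN/2.8 + ethanol/3.7
= 2·134 + 73/18 + 13/2.8 + 204/3.7
= 268 + 4.06 + 4.64 + 55.14
= 331.84 mOsm/kg ≈ 331.8 mOsm/kg
Osmolar gap = measured − calculated = 331 − 331.8 = -0.8 mOsm/kg

-0.8 mOsm/kg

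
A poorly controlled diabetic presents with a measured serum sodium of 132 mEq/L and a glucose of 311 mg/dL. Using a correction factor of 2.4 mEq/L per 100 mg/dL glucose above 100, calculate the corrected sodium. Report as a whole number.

Corrected Na = measured Na + 2.4 · (glucose − 100)/100
= 132 + 2.4 · (311 − 100)/100
= 132 + 5.1
= 137.1 mEq/L

137 mEq/L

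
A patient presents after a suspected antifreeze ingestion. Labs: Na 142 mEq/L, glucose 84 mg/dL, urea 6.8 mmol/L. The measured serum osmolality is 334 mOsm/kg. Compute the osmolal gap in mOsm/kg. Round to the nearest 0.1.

38.5 mOsm/kg

Calculated osmolality = 2·Na + glucose/18 + urea
= 2·142 + 84/18 + 6.8
= 284 + 4.67 + 6.80
= 295.47 mOsm/kg ≈ 295.5 mOsm/kg
Osmolar gap = measured − calculated = 334 − 295.5 = 38.5 mOsm/kg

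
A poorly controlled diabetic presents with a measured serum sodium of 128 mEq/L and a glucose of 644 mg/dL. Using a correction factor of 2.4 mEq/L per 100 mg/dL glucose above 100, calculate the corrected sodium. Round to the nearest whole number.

141 mEq/L

Corrected Na = measured Na + 2.4 · (glucose − 100)/100
= 128 + 2.4 · (644 − 100)/100
= 128 + 13.1
= 141.1 mEq/L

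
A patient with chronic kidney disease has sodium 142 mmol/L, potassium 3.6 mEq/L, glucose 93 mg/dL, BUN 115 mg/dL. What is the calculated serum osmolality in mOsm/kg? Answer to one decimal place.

330.2 mOsm/kg

Calculated osmolality = 2·Na + glucose/18 + BUN/2.8
= 2·142 + 93/18 + 115/2.8
= 284 + 5.17 + 41.07
= 330.24 mOsm/kg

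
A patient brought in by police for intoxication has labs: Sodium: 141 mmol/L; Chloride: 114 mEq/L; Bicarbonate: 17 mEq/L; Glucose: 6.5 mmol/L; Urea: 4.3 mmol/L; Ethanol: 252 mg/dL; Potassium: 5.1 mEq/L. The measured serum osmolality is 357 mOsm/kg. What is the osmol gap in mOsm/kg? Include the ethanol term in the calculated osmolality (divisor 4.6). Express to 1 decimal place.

Calculated osmolality = 2·Na + glucose + urea + ethanol/4.6
= 2·141 + 6.5 + 4.3 + 252/4.6
= 282 + 6.50 + 4.30 + 54.78
= 347.58 mOsm/kg ≈ 347.6 mOsm/kg
Osmolar gap = measured − calculated = 357 − 347.6 = 9.4 mOsm/kg

9.4 mOsm/kg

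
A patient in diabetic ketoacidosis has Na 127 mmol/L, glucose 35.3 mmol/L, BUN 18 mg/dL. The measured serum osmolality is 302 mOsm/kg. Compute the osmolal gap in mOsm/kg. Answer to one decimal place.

6.3 mOsm/kg

Calculated osmolality = 2·Na + glucose + BUN/2.8
= 2·127 + 35.3 + 18/2.8
= 254 + 35.30 + 6.43
= 295.73 mOsm/kg ≈ 295.7 mOsm/kg
Osmolar gap = measured − calculated = 302 − 295.7 = 6.3 mOsm/kg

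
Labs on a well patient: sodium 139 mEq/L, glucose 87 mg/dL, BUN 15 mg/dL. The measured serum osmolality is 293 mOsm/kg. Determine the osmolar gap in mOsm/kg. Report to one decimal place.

Calculated osmolality = 2·Na + glucose/18 + BUN/2.8
= 2·139 + 87/18 + 15/2.8
= 278 + 4.83 + 5.36
= 288.19 mOsm/kg ≈ 288.2 mOsm/kg
Osmolar gap = measured − calculated = 293 − 288.2 = 4.8 mOsm/kg

4.8 mOsm/kg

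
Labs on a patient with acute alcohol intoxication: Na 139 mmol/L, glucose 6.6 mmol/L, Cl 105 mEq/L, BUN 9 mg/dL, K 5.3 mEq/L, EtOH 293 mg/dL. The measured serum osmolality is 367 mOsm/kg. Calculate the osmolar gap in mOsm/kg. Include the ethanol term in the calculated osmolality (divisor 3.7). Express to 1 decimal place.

0.0 mOsm/kg

Calculated osmolality = 2·Na + glucose + BUN/2.8 + ethanol/3.7
= 2·139 + 6.6 + 9/2.8 + 293/3.7
= 278 + 6.60 + 3.21 + 79.19
= 367 mOsm/kg ≈ 367.0 mOsm/kg
Osmolar gap = measured − calculated = 367 − 367.0 = 0.0 mOsm/kg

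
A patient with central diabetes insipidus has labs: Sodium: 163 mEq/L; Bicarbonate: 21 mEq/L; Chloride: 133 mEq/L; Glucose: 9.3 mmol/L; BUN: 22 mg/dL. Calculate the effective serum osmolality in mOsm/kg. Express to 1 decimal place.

Effective osmolality excludes urea (freely permeant across cell membranes):
2·Na + glucose
= 2·163 + 9.3
= 326 + 9.3
= 335.3 mOsm/kg

335.3 mOsm/kg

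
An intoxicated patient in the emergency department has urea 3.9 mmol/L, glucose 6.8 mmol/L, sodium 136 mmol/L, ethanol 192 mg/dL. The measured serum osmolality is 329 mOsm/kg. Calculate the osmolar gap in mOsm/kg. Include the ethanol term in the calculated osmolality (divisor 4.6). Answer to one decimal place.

4.6 mOsm/kg

Calculated osmolality = 2·Na + glucose + urea + ethanol/4.6
= 2·136 + 6.8 + 3.9 + 192/4.6
= 272 + 6.80 + 3.90 + 41.74
= 324.44 mOsm/kg ≈ 324.4 mOsm/kg
Osmolar gap = measured − calculated = 329 − 324.4 = 4.6 mOsm/kg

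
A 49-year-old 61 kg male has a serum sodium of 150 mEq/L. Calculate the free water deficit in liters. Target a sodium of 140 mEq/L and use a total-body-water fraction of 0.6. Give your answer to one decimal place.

TBW = 0.6 · 61 = 36.6 L
Free water deficit = TBW · (Na/140 − 1)
= 36.6 · (150/140 − 1)
= 36.6 · 0.0714
= 2.61 L

2.6 L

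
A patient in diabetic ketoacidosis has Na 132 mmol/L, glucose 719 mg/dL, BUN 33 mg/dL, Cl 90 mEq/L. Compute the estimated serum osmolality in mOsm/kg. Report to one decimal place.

Calculated osmolality = 2·Na + glucose/18 + BUN/2.8
= 2·132 + 719/18 + 33/2.8
= 264 + 39.94 + 11.79
= 315.73 mOsm/kg

315.7 mOsm/kg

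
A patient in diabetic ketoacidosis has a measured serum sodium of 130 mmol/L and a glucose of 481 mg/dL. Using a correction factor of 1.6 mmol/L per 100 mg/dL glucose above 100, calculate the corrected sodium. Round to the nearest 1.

136 mmol/L

Corrected Na = measured Na + 1.6 · (glucose − 100)/100
= 130 + 1.6 · (481 − 100)/100
= 130 + 6.1
= 136.1 mmol/L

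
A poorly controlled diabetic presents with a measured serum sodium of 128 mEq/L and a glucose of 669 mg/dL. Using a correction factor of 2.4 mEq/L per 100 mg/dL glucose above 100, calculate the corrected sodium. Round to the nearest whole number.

Corrected Na = measured Na + 2.4 · (glucose − 100)/100
= 128 + 2.4 · (669 − 100)/100
= 128 + 13.7
= 141.7 mEq/L

142 mEq/L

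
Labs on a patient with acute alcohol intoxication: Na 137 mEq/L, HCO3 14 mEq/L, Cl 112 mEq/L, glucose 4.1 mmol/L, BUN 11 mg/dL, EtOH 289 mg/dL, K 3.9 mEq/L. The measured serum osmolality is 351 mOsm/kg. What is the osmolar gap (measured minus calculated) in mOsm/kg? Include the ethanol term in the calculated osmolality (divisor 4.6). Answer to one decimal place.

Calculated osmolality = 2·Na + glucose + BUN/2.8 + ethanol/4.6
= 2·137 + 4.1 + 11/2.8 + 289/4.6
= 274 + 4.10 + 3.93 + 62.83
= 344.86 mOsm/kg ≈ 344.9 mOsm/kg
Osmolar gap = measured − calculated = 351 − 344.9 = 6.1 mOsm/kg

6.1 mOsm/kg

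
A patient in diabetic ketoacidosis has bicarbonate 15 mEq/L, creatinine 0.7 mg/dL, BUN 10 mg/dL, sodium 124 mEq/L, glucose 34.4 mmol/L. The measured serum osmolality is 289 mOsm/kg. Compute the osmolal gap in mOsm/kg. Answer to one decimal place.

3.0 mOsm/kg

Calculated osmolality = 2·Na + glucose + BUN/2.8
= 2·124 + 34.4 + 10/2.8
= 248 + 34.40 + 3.57
= 285.97 mOsm/kg ≈ 286.0 mOsm/kg
Osmolar gap = measured − calculated = 289 − 286.0 = 3.0 mOsm/kg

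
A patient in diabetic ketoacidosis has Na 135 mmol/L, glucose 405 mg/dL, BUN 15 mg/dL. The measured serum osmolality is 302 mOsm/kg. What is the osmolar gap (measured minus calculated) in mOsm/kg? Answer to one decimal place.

4.1 mOsm/kg

Calculated osmolality = 2·Na + glucose/18 + BUN/2.8
= 2·135 + 405/18 + 15/2.8
= 270 + 22.50 + 5.36
= 297.86 mOsm/kg ≈ 297.9 mOsm/kg
Osmolar gap = measured − calculated = 302 − 297.9 = 4.1 mOsm/kg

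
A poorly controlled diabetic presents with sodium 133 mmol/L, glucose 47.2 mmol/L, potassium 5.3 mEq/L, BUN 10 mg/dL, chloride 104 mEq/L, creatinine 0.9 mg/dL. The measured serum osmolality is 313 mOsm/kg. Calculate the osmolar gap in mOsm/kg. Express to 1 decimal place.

Calculated osmolality = 2·Na + glucose + BUN/2.8
= 2·133 + 47.2 + 10/2.8
= 266 + 47.20 + 3.57
= 316.77 mOsm/kg ≈ 316.8 mOsm/kg
Osmolar gap = measured − calculated = 313 − 316.8 = -3.8 mOsm/kg

-3.8 mOsm/kg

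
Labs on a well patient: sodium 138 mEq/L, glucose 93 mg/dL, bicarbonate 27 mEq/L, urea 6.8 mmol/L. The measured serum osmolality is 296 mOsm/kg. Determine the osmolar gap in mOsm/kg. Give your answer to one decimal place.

Calculated osmolality = 2·Na + glucose/18 + urea
= 2·138 + 93/18 + 6.8
= 276 + 5.17 + 6.80
= 287.97 mOsm/kg ≈ 288.0 mOsm/kg
Osmolar gap = measured − calculated = 296 − 288.0 = 8.0 mOsm/kg

8.0 mOsm/kg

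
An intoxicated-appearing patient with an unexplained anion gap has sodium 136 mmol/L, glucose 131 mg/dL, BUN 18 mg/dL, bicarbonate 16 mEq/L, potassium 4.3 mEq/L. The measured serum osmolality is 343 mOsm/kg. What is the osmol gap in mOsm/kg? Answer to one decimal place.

Calculated osmolality = 2·Na + glucose/18 + BUN/2.8
= 2·136 + 131/18 + 18/2.8
= 272 + 7.28 + 6.43
= 285.71 mOsm/kg ≈ 285.7 mOsm/kg
Osmolar gap = measured − calculated = 343 − 285.7 = 57.3 mOsm/kg

57.3 mOsm/kg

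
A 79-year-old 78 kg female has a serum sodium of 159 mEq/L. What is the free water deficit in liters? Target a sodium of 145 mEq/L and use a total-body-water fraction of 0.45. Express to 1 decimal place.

3.4 L

TBW = 0.45 · 78 = 35.1 L
Free water deficit = TBW · (Na/145 − 1)
= 35.1 · (159/145 − 1)
= 35.1 · 0.0966
= 3.39 L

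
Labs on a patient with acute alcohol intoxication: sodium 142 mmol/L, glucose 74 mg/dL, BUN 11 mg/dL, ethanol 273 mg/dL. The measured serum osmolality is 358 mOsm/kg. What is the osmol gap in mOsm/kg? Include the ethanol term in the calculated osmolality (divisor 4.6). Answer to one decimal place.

6.6 mOsm/kg

Calculated osmolality = 2·Na + glucose/18 + BUN/2.8 + ethanol/4.6
= 2·142 + 74/18 + 11/2.8 + 273/4.6
= 284 + 4.11 + 3.93 + 59.35
= 351.39 mOsm/kg ≈ 351.4 mOsm/kg
Osmolar gap = measured − calculated = 358 − 351.4 = 6.6 mOsm/kg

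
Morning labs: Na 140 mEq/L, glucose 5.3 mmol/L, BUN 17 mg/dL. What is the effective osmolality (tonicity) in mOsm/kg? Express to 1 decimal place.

Effective osmolality excludes urea (freely permeant across cell membranes):
2·Na + glucose
= 2·140 + 5.3
= 280 + 5.3
= 285.3 mOsm/kg

285.3 mOsm/kg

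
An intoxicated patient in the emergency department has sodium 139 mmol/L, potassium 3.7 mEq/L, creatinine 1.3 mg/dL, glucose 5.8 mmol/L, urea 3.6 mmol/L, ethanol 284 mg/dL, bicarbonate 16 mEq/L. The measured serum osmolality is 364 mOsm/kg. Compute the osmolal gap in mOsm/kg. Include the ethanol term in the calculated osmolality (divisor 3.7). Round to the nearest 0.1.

Calculated osmolality = 2·Na + glucose + urea + ethanol/3.7
= 2·139 + 5.8 + 3.6 + 284/3.7
= 278 + 5.80 + 3.60 + 76.76
= 364.16 mOsm/kg ≈ 364.2 mOsm/kg
Osmolar gap = measured − calculated = 364 − 364.2 = -0.2 mOsm/kg

-0.2 mOsm/kg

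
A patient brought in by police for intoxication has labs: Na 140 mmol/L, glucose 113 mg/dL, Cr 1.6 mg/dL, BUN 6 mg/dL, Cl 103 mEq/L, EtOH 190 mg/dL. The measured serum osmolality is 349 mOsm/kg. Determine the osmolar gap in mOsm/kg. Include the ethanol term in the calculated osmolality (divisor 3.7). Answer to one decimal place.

9.2 mOsm/kg

Calculated osmolality = 2·Na + glucose/18 + BUN/2.8 + ethanol/3.7
= 2·140 + 113/18 + 6/2.8 + 190/3.7
= 280 + 6.28 + 2.14 + 51.35
= 339.77 mOsm/kg ≈ 339.8 mOsm/kg
Osmolar gap = measured − calculated = 349 − 339.8 = 9.2 mOsm/kg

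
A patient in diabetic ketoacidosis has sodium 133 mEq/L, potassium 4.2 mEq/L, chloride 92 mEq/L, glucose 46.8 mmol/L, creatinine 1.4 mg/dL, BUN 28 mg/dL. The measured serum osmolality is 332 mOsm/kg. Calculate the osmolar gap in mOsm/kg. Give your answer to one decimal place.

Calculated osmolality = 2·Na + glucose + BUN/2.8
= 2·133 + 46.8 + 28/2.8
= 266 + 46.80 + 10
= 322.8 mOsm/kg ≈ 322.8 mOsm/kg
Osmolar gap = measured − calculated = 332 − 322.8 = 9.2 mOsm/kg

9.2 mOsm/kg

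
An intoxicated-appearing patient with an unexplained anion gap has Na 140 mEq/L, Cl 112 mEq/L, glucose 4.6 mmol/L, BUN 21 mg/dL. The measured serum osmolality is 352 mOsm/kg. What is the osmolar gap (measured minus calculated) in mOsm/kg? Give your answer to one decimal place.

59.9 mOsm/kg

Calculated osmolality = 2·Na + glucose + BUN/2.8
= 2·140 + 4.6 + 21/2.8
= 280 + 4.60 + 7.50
= 292.1 mOsm/kg ≈ 292.1 mOsm/kg
Osmolar gap = measured − calculated = 352 − 292.1 = 59.9 mOsm/kg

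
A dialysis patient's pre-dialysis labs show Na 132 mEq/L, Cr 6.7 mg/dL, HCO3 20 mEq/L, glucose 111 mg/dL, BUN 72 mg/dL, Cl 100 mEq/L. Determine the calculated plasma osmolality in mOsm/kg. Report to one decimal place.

Calculated osmolality = 2·Na + glucose/18 + BUN/2.8
= 2·132 + 111/18 + 72/2.8
= 264 + 6.17 + 25.71
= 295.88 mOsm/kg

295.9 mOsm/kg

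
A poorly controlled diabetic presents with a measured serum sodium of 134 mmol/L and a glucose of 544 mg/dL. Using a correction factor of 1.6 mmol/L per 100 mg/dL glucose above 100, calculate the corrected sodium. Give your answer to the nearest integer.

141 mmol/L

Corrected Na = measured Na + 1.6 · (glucose − 100)/100
= 134 + 1.6 · (544 − 100)/100
= 134 + 7.1
= 141.1 mmol/L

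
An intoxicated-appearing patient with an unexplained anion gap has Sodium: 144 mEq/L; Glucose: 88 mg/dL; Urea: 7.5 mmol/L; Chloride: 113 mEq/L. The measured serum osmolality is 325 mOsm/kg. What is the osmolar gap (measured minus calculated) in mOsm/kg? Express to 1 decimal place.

24.6 mOsm/kg

Calculated osmolality = 2·Na + glucose/18 + urea
= 2·144 + 88/18 + 7.5
= 288 + 4.89 + 7.50
= 300.39 mOsm/kg ≈ 300.4 mOsm/kg
Osmolar gap = measured − calculated = 325 − 300.4 = 24.6 mOsm/kg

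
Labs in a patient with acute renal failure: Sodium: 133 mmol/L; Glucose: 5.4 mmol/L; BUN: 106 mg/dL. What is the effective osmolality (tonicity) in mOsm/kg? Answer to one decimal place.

271.4 mOsm/kg

Effective osmolality excludes urea (freely permeant across cell membranes):
2·Na + glucose
= 2·133 + 5.4
= 266 + 5.4
= 271.4 mOsm/kg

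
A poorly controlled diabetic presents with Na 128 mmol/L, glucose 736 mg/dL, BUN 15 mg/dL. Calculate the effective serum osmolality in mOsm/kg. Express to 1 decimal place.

Effective osmolality excludes urea (freely permeant across cell membranes):
2·Na + glucose/18
= 2·128 + 736/18
= 256 + 40.89
= 296.89 mOsm/kg

296.9 mOsm/kg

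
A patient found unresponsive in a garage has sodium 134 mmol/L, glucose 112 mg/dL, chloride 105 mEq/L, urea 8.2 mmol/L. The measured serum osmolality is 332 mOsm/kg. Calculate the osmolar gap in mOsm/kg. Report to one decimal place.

49.6 mOsm/kg

Calculated osmolality = 2·Na + glucose/18 + urea
= 2·134 + 112/18 + 8.2
= 268 + 6.22 + 8.20
= 282.42 mOsm/kg ≈ 282.4 mOsm/kg
Osmolar gap = measured − calculated = 332 − 282.4 = 49.6 mOsm/kg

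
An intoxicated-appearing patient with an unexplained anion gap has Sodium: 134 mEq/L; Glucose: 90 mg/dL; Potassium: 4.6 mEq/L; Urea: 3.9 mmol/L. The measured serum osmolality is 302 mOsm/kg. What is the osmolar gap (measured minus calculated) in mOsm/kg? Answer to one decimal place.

25.1 mOsm/kg

Calculated osmolality = 2·Na + glucose/18 + urea
= 2·134 + 90/18 + 3.9
= 268 + 5 + 3.90
= 276.9 mOsm/kg ≈ 276.9 mOsm/kg
Osmolar gap = measured − calculated = 302 − 276.9 = 25.1 mOsm/kg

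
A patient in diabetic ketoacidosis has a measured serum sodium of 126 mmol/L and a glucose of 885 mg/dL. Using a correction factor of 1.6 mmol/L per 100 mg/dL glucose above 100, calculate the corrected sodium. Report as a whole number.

Corrected Na = measured Na + 1.6 · (glucose − 100)/100
= 126 + 1.6 · (885 − 100)/100
= 126 + 12.6
= 138.6 mmol/L

139 mmol/L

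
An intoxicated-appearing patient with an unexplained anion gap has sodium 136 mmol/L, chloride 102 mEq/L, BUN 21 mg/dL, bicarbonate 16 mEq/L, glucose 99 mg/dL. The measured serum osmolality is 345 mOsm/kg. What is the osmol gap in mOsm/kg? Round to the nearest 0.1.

60.0 mOsm/kg

Calculated osmolality = 2·Na + glucose/18 + BUN/2.8
= 2·136 + 99/18 + 21/2.8
= 272 + 5.50 + 7.50
= 285 mOsm/kg ≈ 285.0 mOsm/kg
Osmolar gap = measured − calculated = 345 − 285.0 = 60.0 mOsm/kg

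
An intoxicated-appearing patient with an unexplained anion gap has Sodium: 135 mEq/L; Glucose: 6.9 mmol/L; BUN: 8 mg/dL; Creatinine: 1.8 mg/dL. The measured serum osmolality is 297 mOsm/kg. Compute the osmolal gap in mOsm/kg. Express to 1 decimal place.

Calculated osmolality = 2·Na + glucose + BUN/2.8
= 2·135 + 6.9 + 8/2.8
= 270 + 6.90 + 2.86
= 279.76 mOsm/kg ≈ 279.8 mOsm/kg
Osmolar gap = measured − calculated = 297 − 279.8 = 17.2 mOsm/kg

17.2 mOsm/kg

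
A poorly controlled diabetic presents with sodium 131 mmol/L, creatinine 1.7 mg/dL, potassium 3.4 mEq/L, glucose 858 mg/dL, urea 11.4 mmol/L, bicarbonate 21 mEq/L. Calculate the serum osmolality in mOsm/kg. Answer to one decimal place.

321.1 mOsm/kg

Calculated osmolality = 2·Na + glucose/18 + urea
= 2·131 + 858/18 + 11.4
= 262 + 47.67 + 11.40
= 321.07 mOsm/kg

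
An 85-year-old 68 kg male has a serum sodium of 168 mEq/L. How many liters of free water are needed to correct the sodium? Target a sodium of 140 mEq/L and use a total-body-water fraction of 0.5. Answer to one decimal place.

TBW = 0.5 · 68 = 34 L
Free water deficit = TBW · (Na/140 − 1)
= 34 · (168/140 − 1)
= 34 · 0.2
= 6.8 L

6.8 L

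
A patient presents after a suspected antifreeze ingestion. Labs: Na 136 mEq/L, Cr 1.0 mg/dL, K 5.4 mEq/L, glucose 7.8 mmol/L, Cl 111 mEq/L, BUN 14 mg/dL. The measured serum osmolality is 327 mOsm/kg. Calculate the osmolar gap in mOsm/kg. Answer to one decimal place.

42.2 mOsm/kg

Calculated osmolality = 2·Na + glucose + BUN/2.8
= 2·136 + 7.8 + 14/2.8
= 272 + 7.80 + 5
= 284.8 mOsm/kg ≈ 284.8 mOsm/kg
Osmolar gap = measured − calculated = 327 − 284.8 = 42.2 mOsm/kg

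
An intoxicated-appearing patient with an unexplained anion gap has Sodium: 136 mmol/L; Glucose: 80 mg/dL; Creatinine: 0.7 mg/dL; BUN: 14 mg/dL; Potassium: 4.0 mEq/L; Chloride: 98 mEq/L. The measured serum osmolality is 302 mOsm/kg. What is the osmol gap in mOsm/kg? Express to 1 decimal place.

20.6 mOsm/kg

Calculated osmolality = 2·Na + glucose/18 + BUN/2.8
= 2·136 + 80/18 + 14/2.8
= 272 + 4.44 + 5
= 281.44 mOsm/kg ≈ 281.4 mOsm/kg
Osmolar gap = measured − calculated = 302 − 281.4 = 20.6 mOsm/kg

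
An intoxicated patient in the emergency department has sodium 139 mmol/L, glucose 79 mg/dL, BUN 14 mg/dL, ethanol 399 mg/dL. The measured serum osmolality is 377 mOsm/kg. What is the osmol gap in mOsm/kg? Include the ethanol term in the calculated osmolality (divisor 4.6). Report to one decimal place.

2.9 mOsm/kg

Calculated osmolality = 2·Na + glucose/18 + BUN/2.8 + ethanol/4.6
= 2·139 + 79/18 + 14/2.8 + 399/4.6
= 278 + 4.39 + 5 + 86.74
= 374.13 mOsm/kg ≈ 374.1 mOsm/kg
Osmolar gap = measured − calculated = 377 − 374.1 = 2.9 mOsm/kg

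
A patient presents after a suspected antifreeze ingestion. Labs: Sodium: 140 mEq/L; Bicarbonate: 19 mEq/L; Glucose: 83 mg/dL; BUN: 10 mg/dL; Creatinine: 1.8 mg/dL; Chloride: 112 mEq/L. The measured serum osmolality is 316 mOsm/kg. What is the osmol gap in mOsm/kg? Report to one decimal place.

Calculated osmolality = 2·Na + glucose/18 + BUN/2.8
= 2·140 + 83/18 + 10/2.8
= 280 + 4.61 + 3.57
= 288.18 mOsm/kg ≈ 288.2 mOsm/kg
Osmolar gap = measured − calculated = 316 − 288.2 = 27.8 mOsm/kg

27.8 mOsm/kg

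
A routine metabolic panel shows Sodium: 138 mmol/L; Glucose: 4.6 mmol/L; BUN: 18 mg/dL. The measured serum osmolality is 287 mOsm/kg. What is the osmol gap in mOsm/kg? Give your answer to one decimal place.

0.0 mOsm/kg

Calculated osmolality = 2·Na + glucose + BUN/2.8
= 2·138 + 4.6 + 18/2.8
= 276 + 4.60 + 6.43
= 287.03 mOsm/kg ≈ 287.0 mOsm/kg
Osmolar gap = measured − calculated = 287 − 287.0 = 0.0 mOsm/kg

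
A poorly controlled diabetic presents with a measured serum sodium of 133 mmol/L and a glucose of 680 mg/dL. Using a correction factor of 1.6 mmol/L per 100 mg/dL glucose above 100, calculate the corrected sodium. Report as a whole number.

Corrected Na = measured Na + 1.6 · (glucose − 100)/100
= 133 + 1.6 · (680 − 100)/100
= 133 + 9.3
= 142.3 mmol/L

142 mmol/L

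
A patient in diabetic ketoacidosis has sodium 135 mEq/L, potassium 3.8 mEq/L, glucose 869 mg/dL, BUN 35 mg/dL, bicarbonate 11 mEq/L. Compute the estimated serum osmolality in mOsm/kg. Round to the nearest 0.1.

330.8 mOsm/kg

Calculated osmolality = 2·Na + glucose/18 + BUN/2.8
= 2·135 + 869/18 + 35/2.8
= 270 + 48.28 + 12.50
= 330.78 mOsm/kg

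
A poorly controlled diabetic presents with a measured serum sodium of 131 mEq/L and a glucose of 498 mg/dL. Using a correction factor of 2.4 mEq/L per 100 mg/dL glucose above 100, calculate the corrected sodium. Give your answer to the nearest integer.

Corrected Na = measured Na + 2.4 · (glucose − 100)/100
= 131 + 2.4 · (498 − 100)/100
= 131 + 9.6
= 140.6 mEq/L

141 mEq/L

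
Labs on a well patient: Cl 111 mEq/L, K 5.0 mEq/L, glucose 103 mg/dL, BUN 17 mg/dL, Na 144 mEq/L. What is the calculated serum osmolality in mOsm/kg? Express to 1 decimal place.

299.8 mOsm/kg

Calculated osmolality = 2·Na + glucose/18 + BUN/2.8
= 2·144 + 103/18 + 17/2.8
= 288 + 5.72 + 6.07
= 299.79 mOsm/kg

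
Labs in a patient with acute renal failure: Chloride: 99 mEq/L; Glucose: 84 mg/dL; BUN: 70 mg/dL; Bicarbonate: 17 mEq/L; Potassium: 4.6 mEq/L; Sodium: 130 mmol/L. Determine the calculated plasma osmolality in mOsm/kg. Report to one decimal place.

Calculated osmolality = 2·Na + glucose/18 + BUN/2.8
= 2·130 + 84/18 + 70/2.8
= 260 + 4.67 + 25
= 289.67 mOsm/kg

289.7 mOsm/kg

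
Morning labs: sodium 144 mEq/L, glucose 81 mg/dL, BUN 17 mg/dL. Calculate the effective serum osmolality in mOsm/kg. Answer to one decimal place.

Effective osmolality excludes urea (freely permeant across cell membranes):
2·Na + glucose/18
= 2·144 + 81/18
= 288 + 4.5
= 292.5 mOsm/kg

292.5 mOsm/kg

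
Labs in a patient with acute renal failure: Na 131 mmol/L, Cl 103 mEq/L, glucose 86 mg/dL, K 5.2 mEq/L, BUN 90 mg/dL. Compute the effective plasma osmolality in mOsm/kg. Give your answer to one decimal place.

Effective osmolality excludes urea (freely permeant across cell membranes):
2·Na + glucose/18
= 2·131 + 86/18
= 262 + 4.78
= 266.78 mOsm/kg

266.8 mOsm/kg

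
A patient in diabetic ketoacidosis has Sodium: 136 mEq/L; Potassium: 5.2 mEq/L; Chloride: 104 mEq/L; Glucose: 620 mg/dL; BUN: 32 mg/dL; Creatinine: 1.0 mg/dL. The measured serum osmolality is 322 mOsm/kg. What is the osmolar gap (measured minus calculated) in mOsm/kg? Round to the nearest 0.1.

Calculated osmolality = 2·Na + glucose/18 + BUN/2.8
= 2·136 + 620/18 + 32/2.8
= 272 + 34.44 + 11.43
= 317.87 mOsm/kg ≈ 317.9 mOsm/kg
Osmolar gap = measured − calculated = 322 − 317.9 = 4.1 mOsm/kg

4.1 mOsm/kg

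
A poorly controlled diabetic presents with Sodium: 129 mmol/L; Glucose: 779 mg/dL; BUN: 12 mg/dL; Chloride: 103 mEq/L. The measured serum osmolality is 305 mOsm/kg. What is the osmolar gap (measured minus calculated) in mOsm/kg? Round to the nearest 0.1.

Calculated osmolality = 2·Na + glucose/18 + BUN/2.8
= 2·129 + 779/18 + 12/2.8
= 258 + 43.28 + 4.29
= 305.57 mOsm/kg ≈ 305.6 mOsm/kg
Osmolar gap = measured − calculated = 305 − 305.6 = -0.6 mOsm/kg

-0.6 mOsm/kg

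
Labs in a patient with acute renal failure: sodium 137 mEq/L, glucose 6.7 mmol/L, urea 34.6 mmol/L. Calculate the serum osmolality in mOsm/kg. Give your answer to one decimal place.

Calculated osmolality = 2·Na + glucose + urea
= 2·137 + 6.7 + 34.6
= 274 + 6.70 + 34.60
= 315.3 mOsm/kg

315.3 mOsm/kg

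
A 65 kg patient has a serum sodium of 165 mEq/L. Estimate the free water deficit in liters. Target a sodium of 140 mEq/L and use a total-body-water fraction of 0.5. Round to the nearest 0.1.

5.8 L

TBW = 0.5 · 65 = 32.5 L
Free water deficit = TBW · (Na/140 − 1)
= 32.5 · (165/140 − 1)
= 32.5 · 0.1786
= 5.8 L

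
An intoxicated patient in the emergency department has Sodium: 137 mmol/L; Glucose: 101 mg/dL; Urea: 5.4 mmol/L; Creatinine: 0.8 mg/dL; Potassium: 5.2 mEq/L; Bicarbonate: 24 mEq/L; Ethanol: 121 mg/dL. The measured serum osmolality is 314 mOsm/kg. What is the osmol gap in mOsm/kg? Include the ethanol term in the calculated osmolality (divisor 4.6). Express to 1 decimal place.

2.7 mOsm/kg

Calculated osmolality = 2·Na + glucose/18 + urea + ethanol/4.6
= 2·137 + 101/18 + 5.4 + 121/4.6
= 274 + 5.61 + 5.40 + 26.30
= 311.31 mOsm/kg ≈ 311.3 mOsm/kg
Osmolar gap = measured − calculated = 314 − 311.3 = 2.7 mOsm/kg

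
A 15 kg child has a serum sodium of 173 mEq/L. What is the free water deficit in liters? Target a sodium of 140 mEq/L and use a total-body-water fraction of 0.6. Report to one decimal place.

TBW = 0.6 · 15 = 9 L
Free water deficit = TBW · (Na/140 − 1)
= 9 · (173/140 − 1)
= 9 · 0.2357
= 2.12 L

2.1 L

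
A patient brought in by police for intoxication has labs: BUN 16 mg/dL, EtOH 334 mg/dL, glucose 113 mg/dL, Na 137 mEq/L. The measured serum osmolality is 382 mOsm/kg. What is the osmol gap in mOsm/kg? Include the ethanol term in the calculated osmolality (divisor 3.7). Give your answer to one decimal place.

5.7 mOsm/kg

Calculated osmolality = 2·Na + glucose/18 + BUN/2.8 + ethanol/3.7
= 2·137 + 113/18 + 16/2.8 + 334/3.7
= 274 + 6.28 + 5.71 + 90.27
= 376.26 mOsm/kg ≈ 376.3 mOsm/kg
Osmolar gap = measured − calculated = 382 − 376.3 = 5.7 mOsm/kg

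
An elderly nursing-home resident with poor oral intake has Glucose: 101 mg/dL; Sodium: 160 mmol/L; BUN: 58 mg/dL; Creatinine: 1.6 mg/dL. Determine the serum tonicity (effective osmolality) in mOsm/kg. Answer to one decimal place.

Effective osmolality excludes urea (freely permeant across cell membranes):
2·Na + glucose/18
= 2·160 + 101/18
= 320 + 5.61
= 325.61 mOsm/kg

325.6 mOsm/kg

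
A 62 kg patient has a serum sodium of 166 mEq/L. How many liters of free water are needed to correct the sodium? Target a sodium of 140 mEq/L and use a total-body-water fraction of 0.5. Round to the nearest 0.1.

5.8 L

TBW = 0.5 · 62 = 31 L
Free water deficit = TBW · (Na/140 − 1)
= 31 · (166/140 − 1)
= 31 · 0.1857
= 5.76 L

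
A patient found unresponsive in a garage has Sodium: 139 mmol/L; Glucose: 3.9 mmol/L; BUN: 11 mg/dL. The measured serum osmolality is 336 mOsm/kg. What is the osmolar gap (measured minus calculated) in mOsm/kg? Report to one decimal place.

50.2 mOsm/kg

Calculated osmolality = 2·Na + glucose + BUN/2.8
= 2·139 + 3.9 + 11/2.8
= 278 + 3.90 + 3.93
= 285.83 mOsm/kg ≈ 285.8 mOsm/kg
Osmolar gap = measured − calculated = 336 − 285.8 = 50.2 mOsm/kg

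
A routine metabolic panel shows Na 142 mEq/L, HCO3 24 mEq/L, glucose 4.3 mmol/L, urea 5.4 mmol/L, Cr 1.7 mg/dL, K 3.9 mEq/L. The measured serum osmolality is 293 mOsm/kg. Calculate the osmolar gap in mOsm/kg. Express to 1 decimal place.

-0.7 mOsm/kg

Calculated osmolality = 2·Na + glucose + urea
= 2·142 + 4.3 + 5.4
= 284 + 4.30 + 5.40
= 293.7 mOsm/kg ≈ 293.7 mOsm/kg
Osmolar gap = measured − calculated = 293 − 293.7 = -0.7 mOsm/kg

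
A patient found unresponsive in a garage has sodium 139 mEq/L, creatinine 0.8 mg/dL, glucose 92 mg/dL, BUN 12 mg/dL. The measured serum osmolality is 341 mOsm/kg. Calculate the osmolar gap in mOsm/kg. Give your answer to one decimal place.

53.6 mOsm/kg

Calculated osmolality = 2·Na + glucose/18 + BUN/2.8
= 2·139 + 92/18 + 12/2.8
= 278 + 5.11 + 4.29
= 287.4 mOsm/kg ≈ 287.4 mOsm/kg
Osmolar gap = measured − calculated = 341 − 287.4 = 53.6 mOsm/kg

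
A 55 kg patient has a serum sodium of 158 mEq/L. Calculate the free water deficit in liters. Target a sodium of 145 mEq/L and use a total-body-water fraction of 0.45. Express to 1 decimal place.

2.2 L

TBW = 0.45 · 55 = 24.75 L
Free water deficit = TBW · (Na/145 − 1)
= 24.75 · (158/145 − 1)
= 24.75 · 0.0897
= 2.22 L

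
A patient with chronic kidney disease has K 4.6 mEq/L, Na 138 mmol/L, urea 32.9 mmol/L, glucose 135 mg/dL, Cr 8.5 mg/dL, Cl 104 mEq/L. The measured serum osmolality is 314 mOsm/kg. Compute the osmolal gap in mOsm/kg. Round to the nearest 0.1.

-2.4 mOsm/kg

Calculated osmolality = 2·Na + glucose/18 + urea
= 2·138 + 135/18 + 32.9
= 276 + 7.50 + 32.90
= 316.4 mOsm/kg ≈ 316.4 mOsm/kg
Osmolar gap = measured − calculated = 314 − 316.4 = -2.4 mOsm/kg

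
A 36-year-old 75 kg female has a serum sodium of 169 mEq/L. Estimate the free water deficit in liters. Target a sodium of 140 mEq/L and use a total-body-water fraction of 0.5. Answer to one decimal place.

7.8 L

TBW = 0.5 · 75 = 37.5 L
Free water deficit = TBW · (Na/140 − 1)
= 37.5 · (169/140 − 1)
= 37.5 · 0.2071
= 7.77 L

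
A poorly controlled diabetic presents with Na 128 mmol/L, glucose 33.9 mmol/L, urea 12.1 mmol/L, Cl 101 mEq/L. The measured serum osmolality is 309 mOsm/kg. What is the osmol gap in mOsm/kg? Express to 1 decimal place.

7.0 mOsm/kg

Calculated osmolality = 2·Na + glucose + urea
= 2·128 + 33.9 + 12.1
= 256 + 33.90 + 12.10
= 302 mOsm/kg ≈ 302.0 mOsm/kg
Osmolar gap = measured − calculated = 309 − 302.0 = 7.0 mOsm/kg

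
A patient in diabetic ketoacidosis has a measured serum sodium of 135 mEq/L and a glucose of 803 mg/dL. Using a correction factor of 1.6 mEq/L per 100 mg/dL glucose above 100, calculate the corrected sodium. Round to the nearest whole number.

Corrected Na = measured Na + 1.6 · (glucose − 100)/100
= 135 + 1.6 · (803 − 100)/100
= 135 + 11.2
= 146.2 mEq/L

146 mEq/L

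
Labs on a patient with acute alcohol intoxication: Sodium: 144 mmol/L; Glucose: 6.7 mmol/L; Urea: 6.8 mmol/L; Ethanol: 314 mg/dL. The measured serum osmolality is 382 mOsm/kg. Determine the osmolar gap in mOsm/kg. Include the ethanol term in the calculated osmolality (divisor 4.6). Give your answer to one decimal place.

12.2 mOsm/kg

Calculated osmolality = 2·Na + glucose + urea + ethanol/4.6
= 2·144 + 6.7 + 6.8 + 314/4.6
= 288 + 6.70 + 6.80 + 68.26
= 369.76 mOsm/kg ≈ 369.8 mOsm/kg
Osmolar gap = measured − calculated = 382 − 369.8 = 12.2 mOsm/kg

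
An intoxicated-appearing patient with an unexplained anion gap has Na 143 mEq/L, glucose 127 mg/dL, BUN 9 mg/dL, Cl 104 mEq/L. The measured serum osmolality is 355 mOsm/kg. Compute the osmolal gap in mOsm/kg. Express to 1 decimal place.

58.7 mOsm/kg

Calculated osmolality = 2·Na + glucose/18 + BUN/2.8
= 2·143 + 127/18 + 9/2.8
= 286 + 7.06 + 3.21
= 296.27 mOsm/kg ≈ 296.3 mOsm/kg
Osmolar gap = measured − calculated = 355 − 296.3 = 58.7 mOsm/kg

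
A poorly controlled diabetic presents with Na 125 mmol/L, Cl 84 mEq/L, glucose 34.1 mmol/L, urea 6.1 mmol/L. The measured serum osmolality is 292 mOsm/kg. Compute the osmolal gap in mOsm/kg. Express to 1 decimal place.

Calculated osmolality = 2·Na + glucose + urea
= 2·125 + 34.1 + 6.1
= 250 + 34.10 + 6.10
= 290.2 mOsm/kg ≈ 290.2 mOsm/kg
Osmolar gap = measured − calculated = 292 − 290.2 = 1.8 mOsm/kg

1.8 mOsm/kg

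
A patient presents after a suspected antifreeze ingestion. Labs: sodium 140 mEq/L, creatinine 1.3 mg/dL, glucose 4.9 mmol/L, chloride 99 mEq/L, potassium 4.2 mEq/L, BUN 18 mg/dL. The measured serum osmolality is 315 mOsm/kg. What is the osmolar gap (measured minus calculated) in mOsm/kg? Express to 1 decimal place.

Calculated osmolality = 2·Na + glucose + BUN/2.8
= 2·140 + 4.9 + 18/2.8
= 280 + 4.90 + 6.43
= 291.33 mOsm/kg ≈ 291.3 mOsm/kg
Osmolar gap = measured − calculated = 315 − 291.3 = 23.7 mOsm/kg

23.7 mOsm/kg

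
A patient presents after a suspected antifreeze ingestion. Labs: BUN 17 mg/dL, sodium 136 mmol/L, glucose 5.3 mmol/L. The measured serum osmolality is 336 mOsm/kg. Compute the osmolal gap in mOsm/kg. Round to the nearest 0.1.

52.6 mOsm/kg

Calculated osmolality = 2·Na + glucose + BUN/2.8
= 2·136 + 5.3 + 17/2.8
= 272 + 5.30 + 6.07
= 283.37 mOsm/kg ≈ 283.4 mOsm/kg
Osmolar gap = measured − calculated = 336 − 283.4 = 52.6 mOsm/kg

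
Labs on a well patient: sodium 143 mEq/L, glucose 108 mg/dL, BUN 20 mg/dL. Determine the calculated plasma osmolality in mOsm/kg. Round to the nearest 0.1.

Calculated osmolality = 2·Na + glucose/18 + BUN/2.8
= 2·143 + 108/18 + 20/2.8
= 286 + 6 + 7.14
= 299.14 mOsm/kg

299.1 mOsm/kg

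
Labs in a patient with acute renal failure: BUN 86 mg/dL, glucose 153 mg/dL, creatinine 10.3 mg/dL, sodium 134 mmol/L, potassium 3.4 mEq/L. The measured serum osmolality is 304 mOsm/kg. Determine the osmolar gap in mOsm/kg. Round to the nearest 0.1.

-3.2 mOsm/kg

Calculated osmolality = 2·Na + glucose/18 + BUN/2.8
= 2·134 + 153/18 + 86/2.8
= 268 + 8.50 + 30.71
= 307.21 mOsm/kg ≈ 307.2 mOsm/kg
Osmolar gap = measured − calculated = 304 − 307.2 = -3.2 mOsm/kg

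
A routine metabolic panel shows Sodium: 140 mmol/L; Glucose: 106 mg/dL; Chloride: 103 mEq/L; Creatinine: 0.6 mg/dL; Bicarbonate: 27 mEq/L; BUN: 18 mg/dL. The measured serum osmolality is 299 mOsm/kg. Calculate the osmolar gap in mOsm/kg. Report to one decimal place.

Calculated osmolality = 2·Na + glucose/18 + BUN/2.8
= 2·140 + 106/18 + 18/2.8
= 280 + 5.89 + 6.43
= 292.32 mOsm/kg ≈ 292.3 mOsm/kg
Osmolar gap = measured − calculated = 299 − 292.3 = 6.7 mOsm/kg

6.7 mOsm/kg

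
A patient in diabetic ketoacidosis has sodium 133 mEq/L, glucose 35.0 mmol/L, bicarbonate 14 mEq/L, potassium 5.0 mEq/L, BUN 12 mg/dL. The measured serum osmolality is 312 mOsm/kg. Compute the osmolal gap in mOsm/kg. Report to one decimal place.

6.7 mOsm/kg

Calculated osmolality = 2·Na + glucose + BUN/2.8
= 2·133 + 35 + 12/2.8
= 266 + 35 + 4.29
= 305.29 mOsm/kg ≈ 305.3 mOsm/kg
Osmolar gap = measured − calculated = 312 − 305.3 = 6.7 mOsm/kg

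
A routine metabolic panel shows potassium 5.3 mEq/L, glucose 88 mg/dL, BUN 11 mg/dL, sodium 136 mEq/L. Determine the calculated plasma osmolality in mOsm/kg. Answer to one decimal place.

Calculated osmolality = 2·Na + glucose/18 + BUN/2.8
= 2·136 + 88/18 + 11/2.8
= 272 + 4.89 + 3.93
= 280.82 mOsm/kg

280.8 mOsm/kg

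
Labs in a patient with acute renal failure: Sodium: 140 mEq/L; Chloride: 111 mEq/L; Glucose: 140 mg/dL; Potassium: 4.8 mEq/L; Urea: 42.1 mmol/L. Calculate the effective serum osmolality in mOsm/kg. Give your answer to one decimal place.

Effective osmolality excludes urea (freely permeant across cell membranes):
2·Na + glucose/18
= 2·140 + 140/18
= 280 + 7.78
= 287.78 mOsm/kg

287.8 mOsm/kg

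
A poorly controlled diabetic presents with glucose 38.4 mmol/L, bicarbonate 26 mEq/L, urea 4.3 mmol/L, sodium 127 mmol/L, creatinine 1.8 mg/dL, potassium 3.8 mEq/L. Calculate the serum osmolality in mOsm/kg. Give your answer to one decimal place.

Calculated osmolality = 2·Na + glucose + urea
= 2·127 + 38.4 + 4.3
= 254 + 38.40 + 4.30
= 296.7 mOsm/kg

296.7 mOsm/kg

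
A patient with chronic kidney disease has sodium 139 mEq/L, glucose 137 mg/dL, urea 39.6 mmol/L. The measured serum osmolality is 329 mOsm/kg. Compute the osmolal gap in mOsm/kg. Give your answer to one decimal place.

Calculated osmolality = 2·Na + glucose/18 + urea
= 2·139 + 137/18 + 39.6
= 278 + 7.61 + 39.60
= 325.21 mOsm/kg ≈ 325.2 mOsm/kg
Osmolar gap = measured − calculated = 329 − 325.2 = 3.8 mOsm/kg

3.8 mOsm/kg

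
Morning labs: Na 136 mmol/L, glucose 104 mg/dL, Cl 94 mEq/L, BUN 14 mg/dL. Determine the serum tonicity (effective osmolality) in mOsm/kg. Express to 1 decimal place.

Effective osmolality excludes urea (freely permeant across cell membranes):
2·Na + glucose/18
= 2·136 + 104/18
= 272 + 5.78
= 277.78 mOsm/kg

277.8 mOsm/kg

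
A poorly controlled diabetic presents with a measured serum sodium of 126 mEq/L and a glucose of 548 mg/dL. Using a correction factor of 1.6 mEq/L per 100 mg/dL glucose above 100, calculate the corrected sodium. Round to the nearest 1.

Corrected Na = measured Na + 1.6 · (glucose − 100)/100
= 126 + 1.6 · (548 − 100)/100
= 126 + 7.2
= 133.2 mEq/L

133 mEq/L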